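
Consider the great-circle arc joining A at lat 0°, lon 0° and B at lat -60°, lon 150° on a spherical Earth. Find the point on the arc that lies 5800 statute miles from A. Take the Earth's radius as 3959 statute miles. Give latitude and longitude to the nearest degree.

≈ lat -73°, lon 69°

Write both endpoints as unit vectors p₁, p₂ with components (cos φ cos λ, cos φ sin λ, sin φ).
The central angle between the endpoints is δ = arccos(p₁·p₂) ≈ 2.019 rad (115.7°). The total great-circle distance is δ·R ≈ 2.019 × 3959 ≈ 7992 mi, so the target fraction is f = 5800/7992 ≈ 0.726.
Interpolate at f ≈ 0.726 with slerp weights a = sin((1−f)δ)/sin δ ≈ 0.583, b = sin(fδ)/sin δ ≈ 1.103.
p = a·p₁ + b·p₂ ≈ (0.106, 0.276, -0.955); φ = arcsin(p_z) ≈ -72.82°, λ = atan2(p_y, p_x) ≈ 69.05°.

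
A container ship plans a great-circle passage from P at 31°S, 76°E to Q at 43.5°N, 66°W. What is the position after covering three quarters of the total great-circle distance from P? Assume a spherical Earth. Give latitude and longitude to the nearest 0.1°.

≈ 38.7°N, 16.7°W

Write both endpoints as unit vectors p₁, p₂ with components (cos φ cos λ, cos φ sin λ, sin φ).
The central angle between the endpoints is δ = arccos(p₁·p₂) ≈ 2.576 rad (147.6°).
Interpolate at f = 3/4 with slerp weights a = sin((1−f)δ)/sin δ ≈ 1.121, b = sin(fδ)/sin δ ≈ 1.746.
p = a·p₁ + b·p₂ ≈ (0.748, -0.225, 0.625); φ = arcsin(p_z) ≈ 38.66°, λ = atan2(p_y, p_x) ≈ -16.73°.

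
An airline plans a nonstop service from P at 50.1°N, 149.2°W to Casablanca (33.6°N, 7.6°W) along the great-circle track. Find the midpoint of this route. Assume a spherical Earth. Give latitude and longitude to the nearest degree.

Convert each endpoint to a unit vector on the sphere (x = cos φ cos λ, y = cos φ sin λ, z = sin φ).
The central angle between the endpoints is δ = arccos(p₁·p₂) ≈ 1.565 rad (89.7°).
Interpolate at f = 1/2 with slerp weights a = sin((1−f)δ)/sin δ ≈ 0.705, b = sin(fδ)/sin δ ≈ 0.705.
p = a·p₁ + b·p₂ ≈ (0.194, -0.309, 0.931); φ = arcsin(p_z) ≈ 68.60°, λ = atan2(p_y, p_x) ≈ -57.95°.

≈ 69°N, 58°W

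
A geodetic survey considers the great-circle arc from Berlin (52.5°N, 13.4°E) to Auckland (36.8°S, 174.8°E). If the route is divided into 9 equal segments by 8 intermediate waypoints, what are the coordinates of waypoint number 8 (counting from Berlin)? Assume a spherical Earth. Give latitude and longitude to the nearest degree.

≈ 22°S, 164°E

Write both endpoints as unit vectors p₁, p₂ with components (cos φ cos λ, cos φ sin λ, sin φ).
The central angle between the endpoints is δ = arccos(p₁·p₂) ≈ 2.785 rad (159.6°).
Interpolate at f = 8/9 with slerp weights a = sin((1−f)δ)/sin δ ≈ 0.873, b = sin(fδ)/sin δ ≈ 1.771.
p = a·p₁ + b·p₂ ≈ (-0.895, 0.252, -0.368); φ = arcsin(p_z) ≈ -21.59°, λ = atan2(p_y, p_x) ≈ 164.29°.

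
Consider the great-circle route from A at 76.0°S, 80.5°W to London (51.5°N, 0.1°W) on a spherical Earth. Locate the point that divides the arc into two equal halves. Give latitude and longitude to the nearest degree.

From cos δ = sin φ₁ sin φ₂ + cos φ₁ cos φ₂ cos Δλ, the central angle is δ ≈ 2.395 rad (137.2°).
Interpolate at f = 1/2 with slerp weights a = sin((1−f)δ)/sin δ ≈ 1.372, b = sin(fδ)/sin δ ≈ 1.372.
p = a·p₁ + b·p₂ ≈ (0.909, -0.329, -0.257); φ = arcsin(p_z) ≈ -14.92°, λ = atan2(p_y, p_x) ≈ -19.89°.

≈ 15°S, 20°W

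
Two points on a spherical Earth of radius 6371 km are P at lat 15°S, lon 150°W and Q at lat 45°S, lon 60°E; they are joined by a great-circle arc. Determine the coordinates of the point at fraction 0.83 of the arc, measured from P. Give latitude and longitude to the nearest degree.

≈ lat 60°S, lon 81°E

The haversine formula gives a central angle δ ≈ 1.992 rad (114.1°) between the endpoints.
Interpolate at f = 0.83 with slerp weights a = sin((1−f)δ)/sin δ ≈ 0.364, b = sin(fδ)/sin δ ≈ 1.092.
p = a·p₁ + b·p₂ ≈ (0.082, 0.493, -0.866); φ = arcsin(p_z) ≈ -60.03°, λ = atan2(p_y, p_x) ≈ 80.60°.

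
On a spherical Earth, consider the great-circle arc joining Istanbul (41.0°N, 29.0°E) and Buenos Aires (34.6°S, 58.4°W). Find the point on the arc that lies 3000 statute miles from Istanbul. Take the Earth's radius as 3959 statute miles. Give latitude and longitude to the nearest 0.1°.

The haversine formula gives a central angle δ ≈ 1.922 rad (110.1°) between the endpoints. The total great-circle distance is δ·R ≈ 1.922 × 3959 ≈ 7611 mi, so the target fraction is f = 3000/7611 ≈ 0.394.
Interpolate at f ≈ 0.394 with slerp weights a = sin((1−f)δ)/sin δ ≈ 0.978, b = sin(fδ)/sin δ ≈ 0.732.
p = a·p₁ + b·p₂ ≈ (0.962, -0.155, 0.226); φ = arcsin(p_z) ≈ 13.08°, λ = atan2(p_y, p_x) ≈ -9.17°.

≈ 13.1°N, 9.2°W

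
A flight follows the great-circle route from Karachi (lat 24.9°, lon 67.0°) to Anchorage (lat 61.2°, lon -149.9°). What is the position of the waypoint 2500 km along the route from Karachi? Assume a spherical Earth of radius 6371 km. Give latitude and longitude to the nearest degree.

≈ lat 46°, lon 76°

Write both endpoints as unit vectors p₁, p₂ with components (cos φ cos λ, cos φ sin λ, sin φ).
The central angle between the endpoints is δ = arccos(p₁·p₂) ≈ 1.551 rad (88.9°). The total great-circle distance is δ·R ≈ 1.551 × 6371 ≈ 9883 km, so the target fraction is f = 2500/9883 ≈ 0.253.
Interpolate at f ≈ 0.253 with slerp weights a = sin((1−f)δ)/sin δ ≈ 0.917, b = sin(fδ)/sin δ ≈ 0.382.
p = a·p₁ + b·p₂ ≈ (0.165, 0.673, 0.721); φ = arcsin(p_z) ≈ 46.14°, λ = atan2(p_y, p_x) ≈ 76.19°.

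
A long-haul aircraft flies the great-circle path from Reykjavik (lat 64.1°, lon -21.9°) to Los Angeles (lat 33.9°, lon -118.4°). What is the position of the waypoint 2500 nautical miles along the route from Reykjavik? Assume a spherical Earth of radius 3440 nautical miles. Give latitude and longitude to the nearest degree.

≈ lat 51°, lon -102°

Convert each endpoint to a unit vector on the sphere (x = cos φ cos λ, y = cos φ sin λ, z = sin φ).
The central angle between the endpoints is δ = arccos(p₁·p₂) ≈ 1.092 rad (62.6°). The total great-circle distance is δ·R ≈ 1.092 × 3440 ≈ 3757 nmi, so the target fraction is f = 2500/3757 ≈ 0.665.
Interpolate at f ≈ 0.665 with slerp weights a = sin((1−f)δ)/sin δ ≈ 0.402, b = sin(fδ)/sin δ ≈ 0.749.
p = a·p₁ + b·p₂ ≈ (-0.132, -0.612, 0.780); φ = arcsin(p_z) ≈ 51.22°, λ = atan2(p_y, p_x) ≈ -102.21°.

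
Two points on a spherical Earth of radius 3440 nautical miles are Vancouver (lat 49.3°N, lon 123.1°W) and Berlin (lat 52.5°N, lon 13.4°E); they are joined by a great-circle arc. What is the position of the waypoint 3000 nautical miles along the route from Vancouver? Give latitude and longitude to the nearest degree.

Convert each endpoint to a unit vector on the sphere (x = cos φ cos λ, y = cos φ sin λ, z = sin φ).
The central angle between the endpoints is δ = arccos(p₁·p₂) ≈ 1.252 rad (71.7°). The total great-circle distance is δ·R ≈ 1.252 × 3440 ≈ 4307 nmi, so the target fraction is f = 3000/4307 ≈ 0.697.
Interpolate at f ≈ 0.697 with slerp weights a = sin((1−f)δ)/sin δ ≈ 0.390, b = sin(fδ)/sin δ ≈ 0.806.
p = a·p₁ + b·p₂ ≈ (0.338, -0.100, 0.936); φ = arcsin(p_z) ≈ 69.34°, λ = atan2(p_y, p_x) ≈ -16.39°.

≈ lat 69°N, lon 16°W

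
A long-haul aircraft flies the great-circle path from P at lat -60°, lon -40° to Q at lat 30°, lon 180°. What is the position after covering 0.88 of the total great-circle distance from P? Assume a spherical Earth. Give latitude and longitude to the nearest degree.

Write both endpoints as unit vectors p₁, p₂ with components (cos φ cos λ, cos φ sin λ, sin φ).
The central angle between the endpoints is δ = arccos(p₁·p₂) ≈ 2.441 rad (139.9°).
Interpolate at f = 0.88 with slerp weights a = sin((1−f)δ)/sin δ ≈ 0.448, b = sin(fδ)/sin δ ≈ 1.300.
p = a·p₁ + b·p₂ ≈ (-0.954, -0.144, 0.262); φ = arcsin(p_z) ≈ 15.18°, λ = atan2(p_y, p_x) ≈ -171.42°.

≈ lat 15°, lon -171°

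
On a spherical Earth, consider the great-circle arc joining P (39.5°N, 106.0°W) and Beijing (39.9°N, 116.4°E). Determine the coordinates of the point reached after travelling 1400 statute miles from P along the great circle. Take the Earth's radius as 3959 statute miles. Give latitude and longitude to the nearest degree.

Convert each endpoint to a unit vector on the sphere (x = cos φ cos λ, y = cos φ sin λ, z = sin φ).
The central angle between the endpoints is δ = arccos(p₁·p₂) ≈ 1.600 rad (91.7°). The total great-circle distance is δ·R ≈ 1.600 × 3959 ≈ 6334 mi, so the target fraction is f = 1400/6334 ≈ 0.221.
Interpolate at f ≈ 0.221 with slerp weights a = sin((1−f)δ)/sin δ ≈ 0.948, b = sin(fδ)/sin δ ≈ 0.346.
p = a·p₁ + b·p₂ ≈ (-0.320, -0.465, 0.825); φ = arcsin(p_z) ≈ 55.63°, λ = atan2(p_y, p_x) ≈ -124.51°.

≈ (56°N, 125°W)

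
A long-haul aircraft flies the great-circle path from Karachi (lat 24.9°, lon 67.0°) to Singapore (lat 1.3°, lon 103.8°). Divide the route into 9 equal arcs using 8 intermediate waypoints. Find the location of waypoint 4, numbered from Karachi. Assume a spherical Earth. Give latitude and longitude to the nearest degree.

≈ lat 15°, lon 84°

Convert each endpoint to a unit vector on the sphere (x = cos φ cos λ, y = cos φ sin λ, z = sin φ).
The central angle between the endpoints is δ = arccos(p₁·p₂) ≈ 0.744 rad (42.6°).
Interpolate at f = 4/9 with slerp weights a = sin((1−f)δ)/sin δ ≈ 0.593, b = sin(fδ)/sin δ ≈ 0.479.
p = a·p₁ + b·p₂ ≈ (0.096, 0.961, 0.261); φ = arcsin(p_z) ≈ 15.11°, λ = atan2(p_y, p_x) ≈ 84.30°.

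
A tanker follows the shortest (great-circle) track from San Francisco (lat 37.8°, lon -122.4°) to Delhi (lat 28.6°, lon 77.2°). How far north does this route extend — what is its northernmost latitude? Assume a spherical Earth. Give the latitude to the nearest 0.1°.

≈ 75.6°

The great circle lies in the plane with unit normal n̂ = (p₁ × p₂)/|p₁ × p₂|.
Here n̂_z ≈ -0.249; the vertex latitude is φ_max = arccos|n̂_z| ≈ 75.6°.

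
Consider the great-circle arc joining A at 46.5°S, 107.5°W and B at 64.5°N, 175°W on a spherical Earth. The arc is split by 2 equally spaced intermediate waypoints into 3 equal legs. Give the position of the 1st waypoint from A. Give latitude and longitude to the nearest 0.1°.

≈ 8.7°S, 125.8°W

Convert each endpoint to a unit vector on the sphere (x = cos φ cos λ, y = cos φ sin λ, z = sin φ).
The central angle between the endpoints is δ = arccos(p₁·p₂) ≈ 2.143 rad (122.8°).
Interpolate at f = 1/3 with slerp weights a = sin((1−f)δ)/sin δ ≈ 1.177, b = sin(fδ)/sin δ ≈ 0.779.
p = a·p₁ + b·p₂ ≈ (-0.578, -0.802, -0.151); φ = arcsin(p_z) ≈ -8.67°, λ = atan2(p_y, p_x) ≈ -125.77°.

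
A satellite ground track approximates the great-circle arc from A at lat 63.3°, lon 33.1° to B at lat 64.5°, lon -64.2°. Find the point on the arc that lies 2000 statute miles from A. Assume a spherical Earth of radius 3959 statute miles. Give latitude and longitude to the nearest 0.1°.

≈ lat 70.1°, lon -43.6°

The haversine formula gives a central angle δ ≈ 0.673 rad (38.6°) between the endpoints. The total great-circle distance is δ·R ≈ 0.673 × 3959 ≈ 2666 mi, so the target fraction is f = 2000/2666 ≈ 0.750.
Interpolate at f ≈ 0.750 with slerp weights a = sin((1−f)δ)/sin δ ≈ 0.268, b = sin(fδ)/sin δ ≈ 0.776.
p = a·p₁ + b·p₂ ≈ (0.246, -0.235, 0.940); φ = arcsin(p_z) ≈ 70.09°, λ = atan2(p_y, p_x) ≈ -43.64°.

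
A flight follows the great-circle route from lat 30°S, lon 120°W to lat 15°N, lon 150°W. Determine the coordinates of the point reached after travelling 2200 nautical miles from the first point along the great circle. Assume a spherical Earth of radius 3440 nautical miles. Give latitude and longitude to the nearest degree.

≈ lat 1°N, lon 141°W

Write both endpoints as unit vectors p₁, p₂ with components (cos φ cos λ, cos φ sin λ, sin φ).
The central angle between the endpoints is δ = arccos(p₁·p₂) ≈ 0.933 rad (53.5°). The total great-circle distance is δ·R ≈ 0.933 × 3440 ≈ 3211 nmi, so the target fraction is f = 2200/3211 ≈ 0.685.
Interpolate at f ≈ 0.685 with slerp weights a = sin((1−f)δ)/sin δ ≈ 0.361, b = sin(fδ)/sin δ ≈ 0.743.
p = a·p₁ + b·p₂ ≈ (-0.777, -0.629, 0.012); φ = arcsin(p_z) ≈ 0.68°, λ = atan2(p_y, p_x) ≈ -141.02°.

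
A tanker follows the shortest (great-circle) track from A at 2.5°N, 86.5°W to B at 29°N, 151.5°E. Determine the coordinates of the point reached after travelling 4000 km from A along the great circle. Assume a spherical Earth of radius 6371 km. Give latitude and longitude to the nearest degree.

Convert each endpoint to a unit vector on the sphere (x = cos φ cos λ, y = cos φ sin λ, z = sin φ).
The central angle between the endpoints is δ = arccos(p₁·p₂) ≈ 2.029 rad (116.2°). The total great-circle distance is δ·R ≈ 2.029 × 6371 ≈ 12924 km, so the target fraction is f = 4000/12924 ≈ 0.310.
Interpolate at f ≈ 0.310 with slerp weights a = sin((1−f)δ)/sin δ ≈ 1.099, b = sin(fδ)/sin δ ≈ 0.655.
p = a·p₁ + b·p₂ ≈ (-0.436, -0.822, 0.365); φ = arcsin(p_z) ≈ 21.43°, λ = atan2(p_y, p_x) ≈ -117.95°.

≈ 21°N, 118°W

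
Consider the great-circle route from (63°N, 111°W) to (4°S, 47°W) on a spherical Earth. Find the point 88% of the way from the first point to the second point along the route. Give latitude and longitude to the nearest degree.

≈ (5°N, 51°W)

From cos δ = sin φ₁ sin φ₂ + cos φ₁ cos φ₂ cos Δλ, the central angle is δ ≈ 1.434 rad (82.2°).
Interpolate at f = 0.88 with slerp weights a = sin((1−f)δ)/sin δ ≈ 0.173, b = sin(fδ)/sin δ ≈ 0.962.
p = a·p₁ + b·p₂ ≈ (0.626, -0.775, 0.087); φ = arcsin(p_z) ≈ 4.99°, λ = atan2(p_y, p_x) ≈ -51.06°.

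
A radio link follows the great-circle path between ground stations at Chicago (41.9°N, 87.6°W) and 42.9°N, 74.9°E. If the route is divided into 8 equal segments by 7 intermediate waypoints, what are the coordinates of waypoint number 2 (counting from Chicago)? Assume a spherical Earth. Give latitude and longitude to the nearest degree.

From cos δ = sin φ₁ sin φ₂ + cos φ₁ cos φ₂ cos Δλ, the central angle is δ ≈ 1.636 rad (93.7°).
Interpolate at f = 2/8 with slerp weights a = sin((1−f)δ)/sin δ ≈ 0.944, b = sin(fδ)/sin δ ≈ 0.399.
p = a·p₁ + b·p₂ ≈ (0.105, -0.420, 0.901); φ = arcsin(p_z) ≈ 64.35°, λ = atan2(p_y, p_x) ≈ -75.90°.

≈ 64°N, 76°W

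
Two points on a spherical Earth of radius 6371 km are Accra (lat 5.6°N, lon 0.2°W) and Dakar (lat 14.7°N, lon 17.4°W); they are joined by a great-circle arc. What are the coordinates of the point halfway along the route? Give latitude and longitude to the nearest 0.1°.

Convert each endpoint to a unit vector on the sphere (x = cos φ cos λ, y = cos φ sin λ, z = sin φ).
The central angle between the endpoints is δ = arccos(p₁·p₂) ≈ 0.335 rad (19.2°).
Interpolate at f = 1/2 with slerp weights a = sin((1−f)δ)/sin δ ≈ 0.507, b = sin(fδ)/sin δ ≈ 0.507.
p = a·p₁ + b·p₂ ≈ (0.973, -0.148, 0.178); φ = arcsin(p_z) ≈ 10.26°, λ = atan2(p_y, p_x) ≈ -8.68°.

≈ lat 10.3°N, lon 8.7°W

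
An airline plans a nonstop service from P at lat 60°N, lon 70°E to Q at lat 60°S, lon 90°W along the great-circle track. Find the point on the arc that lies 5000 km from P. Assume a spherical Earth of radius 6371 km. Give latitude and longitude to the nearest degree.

≈ lat 34°N, lon 13°E

From cos δ = sin φ₁ sin φ₂ + cos φ₁ cos φ₂ cos Δλ, the central angle is δ ≈ 2.968 rad (170.0°). The total great-circle distance is δ·R ≈ 2.968 × 6371 ≈ 18907 km, so the target fraction is f = 5000/18907 ≈ 0.264.
Interpolate at f ≈ 0.264 with slerp weights a = sin((1−f)δ)/sin δ ≈ 4.731, b = sin(fδ)/sin δ ≈ 4.085.
p = a·p₁ + b·p₂ ≈ (0.809, 0.180, 0.559); φ = arcsin(p_z) ≈ 34.01°, λ = atan2(p_y, p_x) ≈ 12.56°.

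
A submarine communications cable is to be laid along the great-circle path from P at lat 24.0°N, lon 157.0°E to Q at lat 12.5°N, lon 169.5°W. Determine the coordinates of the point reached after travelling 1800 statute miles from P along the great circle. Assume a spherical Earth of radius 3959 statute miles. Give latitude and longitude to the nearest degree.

Convert each endpoint to a unit vector on the sphere (x = cos φ cos λ, y = cos φ sin λ, z = sin φ).
The central angle between the endpoints is δ = arccos(p₁·p₂) ≈ 0.589 rad (33.7°). The total great-circle distance is δ·R ≈ 0.589 × 3959 ≈ 2330 mi, so the target fraction is f = 1800/2330 ≈ 0.773.
Interpolate at f ≈ 0.773 with slerp weights a = sin((1−f)δ)/sin δ ≈ 0.240, b = sin(fδ)/sin δ ≈ 0.791.
p = a·p₁ + b·p₂ ≈ (-0.962, -0.055, 0.269); φ = arcsin(p_z) ≈ 15.61°, λ = atan2(p_y, p_x) ≈ -176.73°.

≈ lat 16°N, lon 177°W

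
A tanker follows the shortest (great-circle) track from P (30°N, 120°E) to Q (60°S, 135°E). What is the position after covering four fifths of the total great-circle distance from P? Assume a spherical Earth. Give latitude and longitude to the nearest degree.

Convert each endpoint to a unit vector on the sphere (x = cos φ cos λ, y = cos φ sin λ, z = sin φ).
The central angle between the endpoints is δ = arccos(p₁·p₂) ≈ 1.586 rad (90.8°).
Interpolate at f = 4/5 with slerp weights a = sin((1−f)δ)/sin δ ≈ 0.312, b = sin(fδ)/sin δ ≈ 0.955.
p = a·p₁ + b·p₂ ≈ (-0.473, 0.571, -0.671); φ = arcsin(p_z) ≈ -42.14°, λ = atan2(p_y, p_x) ≈ 129.59°.

≈ (42°S, 130°E)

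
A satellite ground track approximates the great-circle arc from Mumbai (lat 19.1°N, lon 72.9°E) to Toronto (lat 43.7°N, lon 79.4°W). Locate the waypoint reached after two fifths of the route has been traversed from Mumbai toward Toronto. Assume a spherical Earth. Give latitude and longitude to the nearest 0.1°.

Write both endpoints as unit vectors p₁, p₂ with components (cos φ cos λ, cos φ sin λ, sin φ).
The central angle between the endpoints is δ = arccos(p₁·p₂) ≈ 1.959 rad (112.3°).
Interpolate at f = 2/5 with slerp weights a = sin((1−f)δ)/sin δ ≈ 0.997, b = sin(fδ)/sin δ ≈ 0.763.
p = a·p₁ + b·p₂ ≈ (0.379, 0.359, 0.853); φ = arcsin(p_z) ≈ 58.57°, λ = atan2(p_y, p_x) ≈ 43.45°.

≈ lat 58.6°N, lon 43.5°E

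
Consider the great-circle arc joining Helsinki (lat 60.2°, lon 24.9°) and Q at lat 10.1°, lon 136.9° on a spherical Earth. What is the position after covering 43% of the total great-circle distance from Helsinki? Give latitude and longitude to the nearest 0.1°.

≈ lat 53.0°, lon 99.6°

Write both endpoints as unit vectors p₁, p₂ with components (cos φ cos λ, cos φ sin λ, sin φ).
The central angle between the endpoints is δ = arccos(p₁·p₂) ≈ 1.602 rad (91.8°).
Interpolate at f = 0.43 with slerp weights a = sin((1−f)δ)/sin δ ≈ 0.792, b = sin(fδ)/sin δ ≈ 0.636.
p = a·p₁ + b·p₂ ≈ (-0.100, 0.593, 0.799); φ = arcsin(p_z) ≈ 53.00°, λ = atan2(p_y, p_x) ≈ 99.59°.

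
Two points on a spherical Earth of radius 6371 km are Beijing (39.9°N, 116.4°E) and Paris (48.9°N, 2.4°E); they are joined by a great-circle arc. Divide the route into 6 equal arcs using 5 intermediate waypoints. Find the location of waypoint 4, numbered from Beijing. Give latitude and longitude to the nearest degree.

The haversine formula gives a central angle δ ≈ 1.289 rad (73.8°) between the endpoints.
Interpolate at f = 4/6 with slerp weights a = sin((1−f)δ)/sin δ ≈ 0.434, b = sin(fδ)/sin δ ≈ 0.788.
p = a·p₁ + b·p₂ ≈ (0.370, 0.320, 0.872); φ = arcsin(p_z) ≈ 60.73°, λ = atan2(p_y, p_x) ≈ 40.83°.

≈ (61°N, 41°E)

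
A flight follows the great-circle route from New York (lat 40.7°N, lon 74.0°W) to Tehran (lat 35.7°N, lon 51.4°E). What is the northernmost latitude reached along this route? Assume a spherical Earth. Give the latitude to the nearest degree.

The great circle lies in the plane with unit normal n̂ = (p₁ × p₂)/|p₁ × p₂|.
Here n̂_z ≈ +0.502; the vertex latitude is φ_max = arccos|n̂_z| ≈ 59.9°.
Check via Clairaut: cos φ_max = |cos φ₁| · sin C = cos(40.7°)·sin(41.5°) ≈ 0.502, again giving ≈ 59.9°.

≈ 60°N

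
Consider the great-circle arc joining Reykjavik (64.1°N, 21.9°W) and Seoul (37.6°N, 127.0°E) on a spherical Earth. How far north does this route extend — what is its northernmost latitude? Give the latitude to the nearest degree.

≈ 79°N

The great circle lies in the plane with unit normal n̂ = (p₁ × p₂)/|p₁ × p₂|.
Here n̂_z ≈ +0.185; the vertex latitude is φ_max = arccos|n̂_z| ≈ 79.4°.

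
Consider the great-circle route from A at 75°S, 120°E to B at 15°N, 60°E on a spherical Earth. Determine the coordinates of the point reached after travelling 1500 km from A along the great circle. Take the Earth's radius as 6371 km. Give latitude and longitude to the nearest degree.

≈ 65°S, 92°E

Write both endpoints as unit vectors p₁, p₂ with components (cos φ cos λ, cos φ sin λ, sin φ).
The central angle between the endpoints is δ = arccos(p₁·p₂) ≈ 1.696 rad (97.2°). The total great-circle distance is δ·R ≈ 1.696 × 6371 ≈ 10806 km, so the target fraction is f = 1500/10806 ≈ 0.139.
Interpolate at f ≈ 0.139 with slerp weights a = sin((1−f)δ)/sin δ ≈ 1.002, b = sin(fδ)/sin δ ≈ 0.235.
p = a·p₁ + b·p₂ ≈ (-0.016, 0.421, -0.907); φ = arcsin(p_z) ≈ -65.07°, λ = atan2(p_y, p_x) ≈ 92.19°.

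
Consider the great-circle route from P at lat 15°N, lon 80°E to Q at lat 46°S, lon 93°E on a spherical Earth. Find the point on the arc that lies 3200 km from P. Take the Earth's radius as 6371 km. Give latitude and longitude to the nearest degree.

≈ lat 13°S, lon 85°E

Convert each endpoint to a unit vector on the sphere (x = cos φ cos λ, y = cos φ sin λ, z = sin φ).
The central angle between the endpoints is δ = arccos(p₁·p₂) ≈ 1.084 rad (62.1°). The total great-circle distance is δ·R ≈ 1.084 × 6371 ≈ 6907 km, so the target fraction is f = 3200/6907 ≈ 0.463.
Interpolate at f ≈ 0.463 with slerp weights a = sin((1−f)δ)/sin δ ≈ 0.622, b = sin(fδ)/sin δ ≈ 0.545.
p = a·p₁ + b·p₂ ≈ (0.084, 0.969, -0.231); φ = arcsin(p_z) ≈ -13.35°, λ = atan2(p_y, p_x) ≈ 85.02°.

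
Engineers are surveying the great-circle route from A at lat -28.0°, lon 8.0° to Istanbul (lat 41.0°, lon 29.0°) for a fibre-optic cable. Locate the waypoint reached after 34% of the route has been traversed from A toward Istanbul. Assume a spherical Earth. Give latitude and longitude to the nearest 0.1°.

≈ lat -4.5°, lon 14.8°

From cos δ = sin φ₁ sin φ₂ + cos φ₁ cos φ₂ cos Δλ, the central angle is δ ≈ 1.251 rad (71.7°).
Interpolate at f = 0.34 with slerp weights a = sin((1−f)δ)/sin δ ≈ 0.774, b = sin(fδ)/sin δ ≈ 0.435.
p = a·p₁ + b·p₂ ≈ (0.964, 0.254, -0.078); φ = arcsin(p_z) ≈ -4.49°, λ = atan2(p_y, p_x) ≈ 14.77°.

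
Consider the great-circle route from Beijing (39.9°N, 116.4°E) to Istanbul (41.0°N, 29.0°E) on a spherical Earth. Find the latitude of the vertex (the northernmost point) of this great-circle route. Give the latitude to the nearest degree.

The great circle lies in the plane with unit normal n̂ = (p₁ × p₂)/|p₁ × p₂|.
Here n̂_z ≈ -0.647; the vertex latitude is φ_max = arccos|n̂_z| ≈ 49.7°.

≈ 50°N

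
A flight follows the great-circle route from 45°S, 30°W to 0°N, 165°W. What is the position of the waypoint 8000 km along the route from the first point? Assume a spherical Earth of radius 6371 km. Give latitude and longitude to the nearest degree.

≈ 37°S, 132°W

Convert each endpoint to a unit vector on the sphere (x = cos φ cos λ, y = cos φ sin λ, z = sin φ).
The central angle between the endpoints is δ = arccos(p₁·p₂) ≈ 2.094 rad (120.0°). The total great-circle distance is δ·R ≈ 2.094 × 6371 ≈ 13343 km, so the target fraction is f = 8000/13343 ≈ 0.600.
Interpolate at f ≈ 0.600 with slerp weights a = sin((1−f)δ)/sin δ ≈ 0.859, b = sin(fδ)/sin δ ≈ 1.098.
p = a·p₁ + b·p₂ ≈ (-0.535, -0.588, -0.607); φ = arcsin(p_z) ≈ -37.39°, λ = atan2(p_y, p_x) ≈ -132.28°.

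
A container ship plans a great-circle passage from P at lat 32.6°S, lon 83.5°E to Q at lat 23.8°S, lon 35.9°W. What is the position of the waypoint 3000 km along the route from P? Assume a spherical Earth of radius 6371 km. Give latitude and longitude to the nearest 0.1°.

≈ lat 44.9°S, lon 52.4°E

The haversine formula gives a central angle δ ≈ 1.732 rad (99.3°) between the endpoints. The total great-circle distance is δ·R ≈ 1.732 × 6371 ≈ 11038 km, so the target fraction is f = 3000/11038 ≈ 0.272.
Interpolate at f ≈ 0.272 with slerp weights a = sin((1−f)δ)/sin δ ≈ 0.965, b = sin(fδ)/sin δ ≈ 0.460.
p = a·p₁ + b·p₂ ≈ (0.433, 0.561, -0.705); φ = arcsin(p_z) ≈ -44.87°, λ = atan2(p_y, p_x) ≈ 52.37°.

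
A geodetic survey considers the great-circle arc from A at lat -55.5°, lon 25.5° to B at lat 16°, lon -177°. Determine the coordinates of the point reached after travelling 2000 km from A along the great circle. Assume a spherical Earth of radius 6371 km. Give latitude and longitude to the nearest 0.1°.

≈ lat -68.6°, lon 52.6°

From cos δ = sin φ₁ sin φ₂ + cos φ₁ cos φ₂ cos Δλ, the central angle is δ ≈ 2.389 rad (136.9°). The total great-circle distance is δ·R ≈ 2.389 × 6371 ≈ 15223 km, so the target fraction is f = 2000/15223 ≈ 0.131.
Interpolate at f ≈ 0.131 with slerp weights a = sin((1−f)δ)/sin δ ≈ 1.281, b = sin(fδ)/sin δ ≈ 0.452.
p = a·p₁ + b·p₂ ≈ (0.221, 0.290, -0.931); φ = arcsin(p_z) ≈ -68.63°, λ = atan2(p_y, p_x) ≈ 52.64°.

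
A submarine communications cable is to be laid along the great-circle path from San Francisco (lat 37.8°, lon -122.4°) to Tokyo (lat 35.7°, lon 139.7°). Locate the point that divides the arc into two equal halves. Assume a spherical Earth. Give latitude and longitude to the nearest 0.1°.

≈ lat 48.7°, lon -172.3°

Convert each endpoint to a unit vector on the sphere (x = cos φ cos λ, y = cos φ sin λ, z = sin φ).
The central angle between the endpoints is δ = arccos(p₁·p₂) ≈ 1.298 rad (74.4°).
Interpolate at f = 1/2 with slerp weights a = sin((1−f)δ)/sin δ ≈ 0.628, b = sin(fδ)/sin δ ≈ 0.628.
p = a·p₁ + b·p₂ ≈ (-0.654, -0.089, 0.751); φ = arcsin(p_z) ≈ 48.67°, λ = atan2(p_y, p_x) ≈ -172.25°.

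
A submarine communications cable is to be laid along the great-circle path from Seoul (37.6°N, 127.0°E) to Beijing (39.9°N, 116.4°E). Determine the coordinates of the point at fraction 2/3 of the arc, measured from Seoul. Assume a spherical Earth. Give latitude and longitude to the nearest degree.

Write both endpoints as unit vectors p₁, p₂ with components (cos φ cos λ, cos φ sin λ, sin φ).
The central angle between the endpoints is δ = arccos(p₁·p₂) ≈ 0.150 rad (8.6°).
Interpolate at f = 2/3 with slerp weights a = sin((1−f)δ)/sin δ ≈ 0.334, b = sin(fδ)/sin δ ≈ 0.668.
p = a·p₁ + b·p₂ ≈ (-0.387, 0.671, 0.633); φ = arcsin(p_z) ≈ 39.24°, λ = atan2(p_y, p_x) ≈ 120.01°.

≈ (39°N, 120°E)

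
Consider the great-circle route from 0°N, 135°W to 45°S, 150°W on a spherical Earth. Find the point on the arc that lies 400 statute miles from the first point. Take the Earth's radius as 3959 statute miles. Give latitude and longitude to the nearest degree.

Convert each endpoint to a unit vector on the sphere (x = cos φ cos λ, y = cos φ sin λ, z = sin φ).
The central angle between the endpoints is δ = arccos(p₁·p₂) ≈ 0.819 rad (46.9°). The total great-circle distance is δ·R ≈ 0.819 × 3959 ≈ 3242 mi, so the target fraction is f = 400/3242 ≈ 0.123.
Interpolate at f ≈ 0.123 with slerp weights a = sin((1−f)δ)/sin δ ≈ 0.901, b = sin(fδ)/sin δ ≈ 0.138.
p = a·p₁ + b·p₂ ≈ (-0.721, -0.686, -0.098); φ = arcsin(p_z) ≈ -5.60°, λ = atan2(p_y, p_x) ≈ -136.46°.

≈ 6°S, 136°W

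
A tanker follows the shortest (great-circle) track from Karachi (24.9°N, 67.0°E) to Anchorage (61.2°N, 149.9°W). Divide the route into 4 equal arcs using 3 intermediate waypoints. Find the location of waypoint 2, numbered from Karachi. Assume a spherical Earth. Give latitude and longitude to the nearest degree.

The haversine formula gives a central angle δ ≈ 1.551 rad (88.9°) between the endpoints.
Interpolate at f = 2/4 with slerp weights a = sin((1−f)δ)/sin δ ≈ 0.700, b = sin(fδ)/sin δ ≈ 0.700.
p = a·p₁ + b·p₂ ≈ (-0.044, 0.416, 0.909); φ = arcsin(p_z) ≈ 65.30°, λ = atan2(p_y, p_x) ≈ 96.00°.

≈ (65°N, 96°E)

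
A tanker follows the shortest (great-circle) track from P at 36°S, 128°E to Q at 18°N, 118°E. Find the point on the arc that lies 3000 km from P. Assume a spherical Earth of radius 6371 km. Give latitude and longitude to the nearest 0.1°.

Convert each endpoint to a unit vector on the sphere (x = cos φ cos λ, y = cos φ sin λ, z = sin φ).
The central angle between the endpoints is δ = arccos(p₁·p₂) ≈ 0.957 rad (54.8°). The total great-circle distance is δ·R ≈ 0.957 × 6371 ≈ 6096 km, so the target fraction is f = 3000/6096 ≈ 0.492.
Interpolate at f ≈ 0.492 with slerp weights a = sin((1−f)δ)/sin δ ≈ 0.571, b = sin(fδ)/sin δ ≈ 0.555.
p = a·p₁ + b·p₂ ≈ (-0.532, 0.830, -0.164); φ = arcsin(p_z) ≈ -9.46°, λ = atan2(p_y, p_x) ≈ 122.67°.

≈ 9.5°S, 122.7°E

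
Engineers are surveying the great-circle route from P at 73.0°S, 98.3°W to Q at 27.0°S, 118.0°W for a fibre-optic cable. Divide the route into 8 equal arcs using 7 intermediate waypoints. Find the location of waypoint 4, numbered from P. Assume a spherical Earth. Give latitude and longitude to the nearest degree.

≈ 50°S, 113°W

From cos δ = sin φ₁ sin φ₂ + cos φ₁ cos φ₂ cos Δλ, the central angle is δ ≈ 0.824 rad (47.2°).
Interpolate at f = 4/8 with slerp weights a = sin((1−f)δ)/sin δ ≈ 0.546, b = sin(fδ)/sin δ ≈ 0.546.
p = a·p₁ + b·p₂ ≈ (-0.251, -0.587, -0.770); φ = arcsin(p_z) ≈ -50.31°, λ = atan2(p_y, p_x) ≈ -113.17°.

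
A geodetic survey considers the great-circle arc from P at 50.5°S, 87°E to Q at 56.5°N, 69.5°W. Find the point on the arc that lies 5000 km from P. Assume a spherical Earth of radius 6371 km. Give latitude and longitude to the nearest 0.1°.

Convert each endpoint to a unit vector on the sphere (x = cos φ cos λ, y = cos φ sin λ, z = sin φ).
The central angle between the endpoints is δ = arccos(p₁·p₂) ≈ 2.878 rad (164.9°). The total great-circle distance is δ·R ≈ 2.878 × 6371 ≈ 18334 km, so the target fraction is f = 5000/18334 ≈ 0.273.
Interpolate at f ≈ 0.273 with slerp weights a = sin((1−f)δ)/sin δ ≈ 3.324, b = sin(fδ)/sin δ ≈ 2.710.
p = a·p₁ + b·p₂ ≈ (0.634, 0.710, -0.305); φ = arcsin(p_z) ≈ -17.75°, λ = atan2(p_y, p_x) ≈ 48.22°.

≈ 17.7°S, 48.2°E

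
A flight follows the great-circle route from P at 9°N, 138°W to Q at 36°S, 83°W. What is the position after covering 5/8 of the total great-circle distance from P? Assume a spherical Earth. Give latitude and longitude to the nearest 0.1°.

≈ 20.9°S, 106.8°W

Write both endpoints as unit vectors p₁, p₂ with components (cos φ cos λ, cos φ sin λ, sin φ).
The central angle between the endpoints is δ = arccos(p₁·p₂) ≈ 1.196 rad (68.5°).
Interpolate at f = 5/8 with slerp weights a = sin((1−f)δ)/sin δ ≈ 0.466, b = sin(fδ)/sin δ ≈ 0.730.
p = a·p₁ + b·p₂ ≈ (-0.270, -0.894, -0.356); φ = arcsin(p_z) ≈ -20.88°, λ = atan2(p_y, p_x) ≈ -106.79°.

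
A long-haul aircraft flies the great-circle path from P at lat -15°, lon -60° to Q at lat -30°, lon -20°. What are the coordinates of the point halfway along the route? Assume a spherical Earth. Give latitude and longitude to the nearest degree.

Convert each endpoint to a unit vector on the sphere (x = cos φ cos λ, y = cos φ sin λ, z = sin φ).
The central angle between the endpoints is δ = arccos(p₁·p₂) ≈ 0.692 rad (39.6°).
Interpolate at f = 1/2 with slerp weights a = sin((1−f)δ)/sin δ ≈ 0.531, b = sin(fδ)/sin δ ≈ 0.531.
p = a·p₁ + b·p₂ ≈ (0.689, -0.602, -0.403); φ = arcsin(p_z) ≈ -23.78°, λ = atan2(p_y, p_x) ≈ -41.14°.

≈ lat -24°, lon -41°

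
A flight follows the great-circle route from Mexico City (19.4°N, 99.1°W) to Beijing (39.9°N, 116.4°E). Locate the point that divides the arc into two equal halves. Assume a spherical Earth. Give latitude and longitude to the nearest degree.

≈ 61°N, 154°W

Convert each endpoint to a unit vector on the sphere (x = cos φ cos λ, y = cos φ sin λ, z = sin φ).
The central angle between the endpoints is δ = arccos(p₁·p₂) ≈ 1.956 rad (112.1°).
Interpolate at f = 1/2 with slerp weights a = sin((1−f)δ)/sin δ ≈ 0.895, b = sin(fδ)/sin δ ≈ 0.895.
p = a·p₁ + b·p₂ ≈ (-0.439, -0.219, 0.872); φ = arcsin(p_z) ≈ 60.64°, λ = atan2(p_y, p_x) ≈ -153.52°.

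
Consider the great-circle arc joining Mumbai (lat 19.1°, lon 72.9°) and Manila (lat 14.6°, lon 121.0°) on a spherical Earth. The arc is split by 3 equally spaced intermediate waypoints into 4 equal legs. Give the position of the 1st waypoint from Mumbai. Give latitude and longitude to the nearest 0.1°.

Write both endpoints as unit vectors p₁, p₂ with components (cos φ cos λ, cos φ sin λ, sin φ).
The central angle between the endpoints is δ = arccos(p₁·p₂) ≈ 0.805 rad (46.1°).
Interpolate at f = 1/4 with slerp weights a = sin((1−f)δ)/sin δ ≈ 0.788, b = sin(fδ)/sin δ ≈ 0.277.
p = a·p₁ + b·p₂ ≈ (0.081, 0.941, 0.328); φ = arcsin(p_z) ≈ 19.12°, λ = atan2(p_y, p_x) ≈ 85.10°.

≈ lat 19.1°, lon 85.1°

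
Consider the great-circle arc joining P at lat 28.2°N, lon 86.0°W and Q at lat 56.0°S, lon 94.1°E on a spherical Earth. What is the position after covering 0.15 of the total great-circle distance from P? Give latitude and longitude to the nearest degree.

≈ lat 5°N, lon 86°W

The haversine formula gives a central angle δ ≈ 2.656 rad (152.2°) between the endpoints.
Interpolate at f = 0.15 with slerp weights a = sin((1−f)δ)/sin δ ≈ 1.658, b = sin(fδ)/sin δ ≈ 0.832.
p = a·p₁ + b·p₂ ≈ (0.069, -0.993, 0.094); φ = arcsin(p_z) ≈ 5.37°, λ = atan2(p_y, p_x) ≈ -86.05°.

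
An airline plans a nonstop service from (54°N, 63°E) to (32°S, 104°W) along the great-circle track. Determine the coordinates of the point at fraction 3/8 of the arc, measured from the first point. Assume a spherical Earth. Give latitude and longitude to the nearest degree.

≈ (60°N, 64°W)

The haversine formula gives a central angle δ ≈ 2.725 rad (156.1°) between the endpoints.
Interpolate at f = 3/8 with slerp weights a = sin((1−f)δ)/sin δ ≈ 2.449, b = sin(fδ)/sin δ ≈ 2.107.
p = a·p₁ + b·p₂ ≈ (0.221, -0.452, 0.864); φ = arcsin(p_z) ≈ 59.81°, λ = atan2(p_y, p_x) ≈ -63.91°.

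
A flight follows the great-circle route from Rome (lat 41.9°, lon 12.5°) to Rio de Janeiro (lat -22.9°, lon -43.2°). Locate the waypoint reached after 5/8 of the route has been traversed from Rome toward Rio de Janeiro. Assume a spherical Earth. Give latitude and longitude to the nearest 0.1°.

≈ lat 2.2°, lon -24.6°

From cos δ = sin φ₁ sin φ₂ + cos φ₁ cos φ₂ cos Δλ, the central angle is δ ≈ 1.444 rad (82.7°).
Interpolate at f = 5/8 with slerp weights a = sin((1−f)δ)/sin δ ≈ 0.520, b = sin(fδ)/sin δ ≈ 0.791.
p = a·p₁ + b·p₂ ≈ (0.909, -0.415, 0.039); φ = arcsin(p_z) ≈ 2.24°, λ = atan2(p_y, p_x) ≈ -24.55°.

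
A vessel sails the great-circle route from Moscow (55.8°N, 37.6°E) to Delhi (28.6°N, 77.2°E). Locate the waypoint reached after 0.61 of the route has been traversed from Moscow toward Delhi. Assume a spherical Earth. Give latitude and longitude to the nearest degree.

≈ 41°N, 66°E

Convert each endpoint to a unit vector on the sphere (x = cos φ cos λ, y = cos φ sin λ, z = sin φ).
The central angle between the endpoints is δ = arccos(p₁·p₂) ≈ 0.682 rad (39.1°).
Interpolate at f = 0.61 with slerp weights a = sin((1−f)δ)/sin δ ≈ 0.417, b = sin(fδ)/sin δ ≈ 0.641.
p = a·p₁ + b·p₂ ≈ (0.310, 0.692, 0.652); φ = arcsin(p_z) ≈ 40.68°, λ = atan2(p_y, p_x) ≈ 65.84°.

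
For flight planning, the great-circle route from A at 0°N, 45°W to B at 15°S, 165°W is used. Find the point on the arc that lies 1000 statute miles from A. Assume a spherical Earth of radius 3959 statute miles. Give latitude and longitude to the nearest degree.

≈ 4°S, 59°W

From cos δ = sin φ₁ sin φ₂ + cos φ₁ cos φ₂ cos Δλ, the central angle is δ ≈ 2.075 rad (118.9°). The total great-circle distance is δ·R ≈ 2.075 × 3959 ≈ 8214 mi, so the target fraction is f = 1000/8214 ≈ 0.122.
Interpolate at f ≈ 0.122 with slerp weights a = sin((1−f)δ)/sin δ ≈ 1.106, b = sin(fδ)/sin δ ≈ 0.285.
p = a·p₁ + b·p₂ ≈ (0.516, -0.853, -0.074); φ = arcsin(p_z) ≈ -4.24°, λ = atan2(p_y, p_x) ≈ -58.85°.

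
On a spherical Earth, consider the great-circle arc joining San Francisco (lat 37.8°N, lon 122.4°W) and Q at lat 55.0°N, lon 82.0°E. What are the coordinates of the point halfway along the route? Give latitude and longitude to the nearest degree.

≈ lat 76°N, lon 164°W

Write both endpoints as unit vectors p₁, p₂ with components (cos φ cos λ, cos φ sin λ, sin φ).
The central angle between the endpoints is δ = arccos(p₁·p₂) ≈ 1.481 rad (84.9°).
Interpolate at f = 1/2 with slerp weights a = sin((1−f)δ)/sin δ ≈ 0.677, b = sin(fδ)/sin δ ≈ 0.677.
p = a·p₁ + b·p₂ ≈ (-0.233, -0.067, 0.970); φ = arcsin(p_z) ≈ 75.98°, λ = atan2(p_y, p_x) ≈ -163.90°.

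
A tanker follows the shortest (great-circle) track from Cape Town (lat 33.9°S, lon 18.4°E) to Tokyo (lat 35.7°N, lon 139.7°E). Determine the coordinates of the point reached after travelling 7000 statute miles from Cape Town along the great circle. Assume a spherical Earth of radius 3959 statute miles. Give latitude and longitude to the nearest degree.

Convert each endpoint to a unit vector on the sphere (x = cos φ cos λ, y = cos φ sin λ, z = sin φ).
The central angle between the endpoints is δ = arccos(p₁·p₂) ≈ 2.313 rad (132.5°). The total great-circle distance is δ·R ≈ 2.313 × 3959 ≈ 9156 mi, so the target fraction is f = 7000/9156 ≈ 0.765.
Interpolate at f ≈ 0.765 with slerp weights a = sin((1−f)δ)/sin δ ≈ 0.703, b = sin(fδ)/sin δ ≈ 1.330.
p = a·p₁ + b·p₂ ≈ (-0.270, 0.883, 0.384); φ = arcsin(p_z) ≈ 22.60°, λ = atan2(p_y, p_x) ≈ 107.03°.

≈ lat 23°N, lon 107°E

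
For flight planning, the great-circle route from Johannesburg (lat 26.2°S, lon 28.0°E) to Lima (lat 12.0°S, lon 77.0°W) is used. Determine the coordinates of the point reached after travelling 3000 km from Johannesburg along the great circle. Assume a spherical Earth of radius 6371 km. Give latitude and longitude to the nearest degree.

Convert each endpoint to a unit vector on the sphere (x = cos φ cos λ, y = cos φ sin λ, z = sin φ).
The central angle between the endpoints is δ = arccos(p₁·p₂) ≈ 1.707 rad (97.8°). The total great-circle distance is δ·R ≈ 1.707 × 6371 ≈ 10873 km, so the target fraction is f = 3000/10873 ≈ 0.276.
Interpolate at f ≈ 0.276 with slerp weights a = sin((1−f)δ)/sin δ ≈ 0.953, b = sin(fδ)/sin δ ≈ 0.458.
p = a·p₁ + b·p₂ ≈ (0.856, -0.035, -0.516); φ = arcsin(p_z) ≈ -31.07°, λ = atan2(p_y, p_x) ≈ -2.34°.

≈ lat 31°S, lon 2°W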